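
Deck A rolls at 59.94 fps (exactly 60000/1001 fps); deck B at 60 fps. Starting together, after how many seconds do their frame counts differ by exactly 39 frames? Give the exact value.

The gap grows by |60 − 60000/1001| = 60/1001 frames per second.
Time for a 39-frame gap: 39 ÷ (60/1001) = 650.65 s.

650.65 seconds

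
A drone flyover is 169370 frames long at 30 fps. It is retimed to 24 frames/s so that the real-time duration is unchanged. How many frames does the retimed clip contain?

Target frames = source frames × (target rate / source rate) = 169370 × (24)/(30) = 169370 × 4/5 = 135496.

135496 frames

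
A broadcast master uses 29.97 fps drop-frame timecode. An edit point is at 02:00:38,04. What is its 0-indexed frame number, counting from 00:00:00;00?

As if non-drop at 30 labels/s: (2 × 3600 + 0 × 60 + 38) × 30 + 4 = 217144.
Minute boundaries passed: 120; those not divisible by 10: 120 − 12 = 108; dropped labels = 2 × 108 = 216.
Actual frame index = 217144 − 216 = 216928.

216928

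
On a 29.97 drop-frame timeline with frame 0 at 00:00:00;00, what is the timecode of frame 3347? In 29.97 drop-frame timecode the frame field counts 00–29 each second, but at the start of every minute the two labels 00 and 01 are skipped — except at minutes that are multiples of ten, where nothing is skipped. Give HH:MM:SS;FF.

Ten DF minutes hold 17982 frames, so frame 3347 lies in block 0 (frames 0–17981) with 3347 frames into that block.
The block's first minute is 1800 frames and the rest 1798 each; 3347 frames reaches minute 1, so 0 × 18 + 1 × 2 = 2 labels have been skipped so far.
Adding those back, label number 3347 + 2 = 3349 at 30 labels/s is 111 s + 19 f = 0 h 1 min 51 s frame 19, i.e. 00:01:51;19.

00:01:51;19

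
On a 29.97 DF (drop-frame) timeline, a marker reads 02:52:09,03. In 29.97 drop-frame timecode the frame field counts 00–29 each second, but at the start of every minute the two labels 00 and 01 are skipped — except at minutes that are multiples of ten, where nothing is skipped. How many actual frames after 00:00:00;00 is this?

As if non-drop at 30 labels/s: (2 × 3600 + 52 × 60 + 9) × 30 + 3 = 309873.
Minute boundaries passed: 172; those not divisible by 10: 172 − 17 = 155; dropped labels = 2 × 155 = 310.
Actual frame index = 309873 − 310 = 309563.

309563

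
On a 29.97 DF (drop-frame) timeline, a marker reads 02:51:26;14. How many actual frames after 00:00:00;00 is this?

308286

As if non-drop at 30 labels/s: (2 × 3600 + 51 × 60 + 26) × 30 + 14 = 308594.
Minute boundaries passed: 171; those not divisible by 10: 171 − 17 = 154; dropped labels = 2 × 154 = 308.
Actual frame index = 308594 − 308 = 308286.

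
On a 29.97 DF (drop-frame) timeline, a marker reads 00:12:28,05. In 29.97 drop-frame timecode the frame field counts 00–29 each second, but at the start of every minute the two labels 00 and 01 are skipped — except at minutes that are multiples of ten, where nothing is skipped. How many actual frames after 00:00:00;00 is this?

Complete 10-minute blocks: 1, each 17982 frames → 17982.
Remaining 2 whole minutes in the current block: 1800 + 1 × 1798 = 3598 frames.
Within the current minute: 28 × 30 + 5 − 2 = 843 (labels ;00/;01 skipped at this minute). Total = 17982 + 3598 + 843 = 22423.

22423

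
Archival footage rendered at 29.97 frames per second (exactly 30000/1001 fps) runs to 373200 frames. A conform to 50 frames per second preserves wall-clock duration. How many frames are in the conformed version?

622622 frames

Target frames = source frames × (target rate / source rate) = 373200 × (50)/(30000/1001) = 373200 × 1001/600 = 622622.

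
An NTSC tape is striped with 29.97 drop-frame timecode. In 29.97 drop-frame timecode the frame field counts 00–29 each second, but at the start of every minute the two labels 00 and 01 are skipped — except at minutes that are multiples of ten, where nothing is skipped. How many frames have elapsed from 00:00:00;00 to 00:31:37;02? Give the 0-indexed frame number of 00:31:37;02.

As if non-drop at 30 labels/s: (0 × 3600 + 31 × 60 + 37) × 30 + 2 = 56912.
Minute boundaries passed: 31; those not divisible by 10: 31 − 3 = 28; dropped labels = 2 × 28 = 56.
Actual frame index = 56912 − 56 = 56856.

56856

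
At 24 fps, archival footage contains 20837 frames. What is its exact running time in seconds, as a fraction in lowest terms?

20837/24 seconds

Running time = 20837 ÷ (24) = 20837 × 1/24 = 20837/24 s.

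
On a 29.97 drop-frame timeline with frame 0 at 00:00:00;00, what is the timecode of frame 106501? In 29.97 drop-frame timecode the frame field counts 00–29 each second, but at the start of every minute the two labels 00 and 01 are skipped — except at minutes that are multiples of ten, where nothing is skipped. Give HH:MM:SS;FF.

Each 10-minute DF block holds 10 × 60 × 30 − 9 × 2 = 17982 frames. 106501 ÷ 17982 → 5 full blocks, remainder 16591.
Within the partial block the first minute is 1800 frames and each further minute 1798, so 9 further minute boundaries passed. Total skipped labels = 18 × 5 + 2 × 9 = 108.
Non-drop label index = 106501 + 108 = 106609; at 30 labels/s that is 00:59:13:19, i.e. DF 00:59:13;19.

00:59:13;19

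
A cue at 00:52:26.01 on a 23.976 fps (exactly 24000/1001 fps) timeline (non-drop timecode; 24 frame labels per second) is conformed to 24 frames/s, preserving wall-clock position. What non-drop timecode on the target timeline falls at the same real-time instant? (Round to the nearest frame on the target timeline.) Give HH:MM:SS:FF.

00:52:29:05

Source frame index: (0×3600 + 52×60 + 26) × 24 + 1 = 75505.
Real time: 75505 / (24000/1001) = 15116101/4800 s.
Target frame: (15116101/4800) × (24) = 15116101/200 ≈ 75580.505 → 75581.
At 24 labels/s: frame 75581 → 00:52:29:05.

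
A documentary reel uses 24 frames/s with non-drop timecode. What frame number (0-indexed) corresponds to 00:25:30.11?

36731

Total seconds to the label: (0 × 3600 + 25 × 60 + 30) = 1530.
Frame index = 1530 × 24 + 11 = 36731.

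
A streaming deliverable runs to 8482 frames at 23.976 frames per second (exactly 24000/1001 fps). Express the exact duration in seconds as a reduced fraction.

Running time = 8482 ÷ (24000/1001) = 8482 × 1001/24000 = 4245241/12000 s.

4245241/12000 seconds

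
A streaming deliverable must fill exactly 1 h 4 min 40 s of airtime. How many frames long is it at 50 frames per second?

1 h 4 min 40 s = 3880 s.
Frames = 3880 × 50 = 194000.

194000 frames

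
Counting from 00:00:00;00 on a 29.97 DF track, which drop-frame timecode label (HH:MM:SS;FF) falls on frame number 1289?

00:00:42;29

Each 10-minute DF block holds 10 × 60 × 30 − 9 × 2 = 17982 frames. 1289 ÷ 17982 → 0 full blocks, remainder 1289.
Within the partial block the first minute is 1800 frames and each further minute 1798, so 0 further minute boundaries passed. Total skipped labels = 18 × 0 + 2 × 0 = 0.
Non-drop label index = 1289 + 0 = 1289; at 30 labels/s that is 00:00:42:29, i.e. DF 00:00:42;29.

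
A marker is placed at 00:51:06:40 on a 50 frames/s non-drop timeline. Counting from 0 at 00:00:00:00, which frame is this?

Total seconds to the label: (0 × 3600 + 51 × 60 + 6) = 3066.
Frame index = 3066 × 50 + 40 = 153340.

frame 153340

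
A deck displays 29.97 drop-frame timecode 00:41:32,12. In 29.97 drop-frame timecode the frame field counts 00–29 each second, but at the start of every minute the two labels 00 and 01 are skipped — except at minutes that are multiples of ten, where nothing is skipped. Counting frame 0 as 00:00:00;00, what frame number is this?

Complete 10-minute blocks: 4, each 17982 frames → 71928.
Remaining 1 whole minute in the current block: 1800 + 0 × 1798 = 1800 frames.
Within the current minute: 32 × 30 + 12 − 2 = 970 (labels ;00/;01 skipped at this minute). Total = 71928 + 1800 + 970 = 74698.

74698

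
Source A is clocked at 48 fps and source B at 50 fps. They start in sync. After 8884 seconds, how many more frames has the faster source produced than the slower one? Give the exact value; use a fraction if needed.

A emits 48 × 8884 = 426432 frames; B emits 50 × 8884 = 444200.
Difference = 17768 frames; B is ahead of A.

17768 frames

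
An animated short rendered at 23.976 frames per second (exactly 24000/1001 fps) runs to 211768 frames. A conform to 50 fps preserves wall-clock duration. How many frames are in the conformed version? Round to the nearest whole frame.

441625 frames

Frames at target rate = 211768 × (50) / (24000/1001) = 26497471/60 ≈ 441624.517.
Nearest whole frame: 441625.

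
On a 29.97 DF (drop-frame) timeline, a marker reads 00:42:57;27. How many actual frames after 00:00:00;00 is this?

As if non-drop at 30 labels/s: (0 × 3600 + 42 × 60 + 57) × 30 + 27 = 77337.
Minute boundaries passed: 42; those not divisible by 10: 42 − 4 = 38; dropped labels = 2 × 38 = 76.
Actual frame index = 77337 − 76 = 77261.

77261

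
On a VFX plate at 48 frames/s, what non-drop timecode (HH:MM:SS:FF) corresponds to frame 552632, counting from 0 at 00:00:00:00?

03:11:53:08

552632 ÷ 48 = 11513 full seconds, remainder 8 frames.
11513 s = 3 h 11 min 53 s.
Timecode: 03:11:53:08.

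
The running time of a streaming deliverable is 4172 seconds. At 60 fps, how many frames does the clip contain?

Frames = 4172 × 60 = 250320.

250320 frames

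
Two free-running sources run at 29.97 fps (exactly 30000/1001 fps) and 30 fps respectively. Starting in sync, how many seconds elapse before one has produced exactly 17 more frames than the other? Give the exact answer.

17017/30 seconds

The gap grows by |30 − 30000/1001| = 30/1001 frames per second.
Time for a 17-frame gap: 17 ÷ (30/1001) = 17017/30 s.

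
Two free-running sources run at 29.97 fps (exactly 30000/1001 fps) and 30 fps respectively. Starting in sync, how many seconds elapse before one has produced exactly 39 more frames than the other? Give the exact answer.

The gap grows by |30 − 30000/1001| = 30/1001 frames per second.
Time for a 39-frame gap: 39 ÷ (30/1001) = 1301.3 s.

1301.3 seconds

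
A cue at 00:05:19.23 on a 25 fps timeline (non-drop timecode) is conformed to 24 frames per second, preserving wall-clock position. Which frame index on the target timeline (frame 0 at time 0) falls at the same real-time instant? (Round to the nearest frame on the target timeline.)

Source frame index: (0×3600 + 5×60 + 19) × 25 + 23 = 7998.
Real time: 7998 / (25) = 7998/25 s.
Target frame: (7998/25) × (24) = 191952/25 ≈ 7678.080 → 7678.

frame 7678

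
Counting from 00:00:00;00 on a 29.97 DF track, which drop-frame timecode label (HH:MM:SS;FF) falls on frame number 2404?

00:01:20;06

Ten DF minutes hold 17982 frames, so frame 2404 lies in block 0 (frames 0–17981) with 2404 frames into that block.
The block's first minute is 1800 frames and the rest 1798 each; 2404 frames reaches minute 1, so 0 × 18 + 1 × 2 = 2 labels have been skipped so far.
Adding those back, label number 2404 + 2 = 2406 at 30 labels/s is 80 s + 6 f = 0 h 1 min 20 s frame 6, i.e. 00:01:20;06.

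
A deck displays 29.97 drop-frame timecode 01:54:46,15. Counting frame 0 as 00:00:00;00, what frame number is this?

Complete 10-minute blocks: 11, each 17982 frames → 197802.
Remaining 4 whole minutes in the current block: 1800 + 3 × 1798 = 7194 frames.
Within the current minute: 46 × 30 + 15 − 2 = 1393 (labels ;00/;01 skipped at this minute). Total = 197802 + 7194 + 1393 = 206389.

206389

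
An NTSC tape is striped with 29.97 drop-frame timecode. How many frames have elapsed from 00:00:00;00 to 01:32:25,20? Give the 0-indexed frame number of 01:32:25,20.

166204

As if non-drop at 30 labels/s: (1 × 3600 + 32 × 60 + 25) × 30 + 20 = 166370.
Minute boundaries passed: 92; those not divisible by 10: 92 − 9 = 83; dropped labels = 2 × 83 = 166.
Actual frame index = 166370 − 166 = 166204.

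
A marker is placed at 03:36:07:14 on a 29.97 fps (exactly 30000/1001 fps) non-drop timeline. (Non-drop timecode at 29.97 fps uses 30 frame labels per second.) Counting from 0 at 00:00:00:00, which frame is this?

Total seconds to the label: (3 × 3600 + 36 × 60 + 7) = 12967.
Frame index = 12967 × 30 + 14 = 389024.

frame 389024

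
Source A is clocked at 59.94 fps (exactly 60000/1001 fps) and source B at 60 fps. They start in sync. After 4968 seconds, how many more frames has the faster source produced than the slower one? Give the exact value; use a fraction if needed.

A emits 60000/1001 × 4968 = 298080000/1001 frames; B emits 60 × 4968 = 298080.
Difference = 298080/1001 frames (≈ 297.7822); B is ahead of A.

298080/1001 frames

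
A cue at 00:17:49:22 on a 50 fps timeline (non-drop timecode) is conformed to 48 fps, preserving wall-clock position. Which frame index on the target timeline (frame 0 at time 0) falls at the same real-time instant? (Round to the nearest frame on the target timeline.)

Source frame index: (0×3600 + 17×60 + 49) × 50 + 22 = 53472.
Real time: 53472 / (50) = 26736/25 s.
Target frame: (26736/25) × (48) = 1283328/25 ≈ 51333.120 → 51333.

frame 51333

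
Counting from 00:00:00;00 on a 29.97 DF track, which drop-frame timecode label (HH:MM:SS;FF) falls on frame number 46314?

00:25:45;10

Each 10-minute DF block holds 10 × 60 × 30 − 9 × 2 = 17982 frames. 46314 ÷ 17982 → 2 full blocks, remainder 10350.
Within the partial block the first minute is 1800 frames and each further minute 1798, so 5 further minute boundaries passed. Total skipped labels = 18 × 2 + 2 × 5 = 46.
Non-drop label index = 46314 + 46 = 46360; at 30 labels/s that is 00:25:45:10, i.e. DF 00:25:45;10.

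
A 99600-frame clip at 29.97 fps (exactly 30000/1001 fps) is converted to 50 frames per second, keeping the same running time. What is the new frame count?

166166 frames

Target frames = source frames × (target rate / source rate) = 99600 × (50)/(30000/1001) = 99600 × 1001/600 = 166166.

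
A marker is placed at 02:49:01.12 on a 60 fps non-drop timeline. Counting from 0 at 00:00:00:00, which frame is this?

Total seconds to the label: (2 × 3600 + 49 × 60 + 1) = 10141.
Frame index = 10141 × 60 + 12 = 608472.

608472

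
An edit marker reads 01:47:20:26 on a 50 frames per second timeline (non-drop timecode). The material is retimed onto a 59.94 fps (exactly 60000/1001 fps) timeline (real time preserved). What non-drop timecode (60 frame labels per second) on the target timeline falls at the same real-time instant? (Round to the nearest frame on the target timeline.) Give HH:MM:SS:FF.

Source frame index: (1×3600 + 47×60 + 20) × 50 + 26 = 322026.
Real time: 322026 / (50) = 161013/25 s.
Target frame: (161013/25) × (60000/1001) = 386431200/1001 ≈ 386045.155 → 386045.
At 60 labels/s: frame 386045 → 01:47:14:05.

01:47:14:05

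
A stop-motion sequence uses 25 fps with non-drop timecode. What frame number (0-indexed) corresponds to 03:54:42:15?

frame 352065

Total seconds to the label: (3 × 3600 + 54 × 60 + 42) = 14082.
Frame index = 14082 × 25 + 15 = 352065.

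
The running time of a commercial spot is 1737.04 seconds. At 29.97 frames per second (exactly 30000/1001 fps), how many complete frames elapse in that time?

Frames = 1737.04 × 30000/1001 = 52111200/1001 ≈ 52059.1409.
Complete frames: 52059.

52059 frames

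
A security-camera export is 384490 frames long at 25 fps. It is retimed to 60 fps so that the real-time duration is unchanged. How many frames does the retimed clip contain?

922776 frames

Target frames = source frames × (target rate / source rate) = 384490 × (60)/(25) = 384490 × 12/5 = 922776.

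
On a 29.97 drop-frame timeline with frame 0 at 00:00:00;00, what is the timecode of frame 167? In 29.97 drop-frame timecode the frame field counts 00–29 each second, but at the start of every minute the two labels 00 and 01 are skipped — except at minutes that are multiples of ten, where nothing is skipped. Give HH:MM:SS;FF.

00:00:05;17

Ten DF minutes hold 17982 frames, so frame 167 lies in block 0 (frames 0–17981) with 167 frames into that block.
The block's first minute is 1800 frames and the rest 1798 each; 167 frames reaches minute 0, so 0 × 18 + 0 × 2 = 0 labels have been skipped so far.
Adding those back, label number 167 + 0 = 167 at 30 labels/s is 5 s + 17 f = 0 h 0 min 5 s frame 17, i.e. 00:00:05;17.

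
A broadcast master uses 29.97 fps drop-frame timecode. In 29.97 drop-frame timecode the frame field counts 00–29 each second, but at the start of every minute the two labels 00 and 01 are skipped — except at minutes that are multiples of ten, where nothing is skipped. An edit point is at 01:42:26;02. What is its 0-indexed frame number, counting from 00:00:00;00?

184198

Complete 10-minute blocks: 10, each 17982 frames → 179820.
Remaining 2 whole minutes in the current block: 1800 + 1 × 1798 = 3598 frames.
Within the current minute: 26 × 30 + 2 − 2 = 780 (labels ;00/;01 skipped at this minute). Total = 179820 + 3598 + 780 = 184198.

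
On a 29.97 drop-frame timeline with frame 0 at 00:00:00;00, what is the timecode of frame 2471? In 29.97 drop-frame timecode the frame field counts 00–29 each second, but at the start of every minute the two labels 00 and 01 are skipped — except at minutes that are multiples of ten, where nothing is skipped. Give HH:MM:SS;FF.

Ten DF minutes hold 17982 frames, so frame 2471 lies in block 0 (frames 0–17981) with 2471 frames into that block.
The block's first minute is 1800 frames and the rest 1798 each; 2471 frames reaches minute 1, so 0 × 18 + 1 × 2 = 2 labels have been skipped so far.
Adding those back, label number 2471 + 2 = 2473 at 30 labels/s is 82 s + 13 f = 0 h 1 min 22 s frame 13, i.e. 00:01:22;13.

00:01:22;13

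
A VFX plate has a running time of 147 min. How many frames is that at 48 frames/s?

423360 frames

147 min = 8820 s.
Frames = 8820 × 48 = 423360.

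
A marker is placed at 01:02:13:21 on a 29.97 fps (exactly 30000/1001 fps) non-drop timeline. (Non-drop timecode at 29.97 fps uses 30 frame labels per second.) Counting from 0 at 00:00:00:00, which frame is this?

Total seconds to the label: (1 × 3600 + 2 × 60 + 13) = 3733.
Frame index = 3733 × 30 + 21 = 112011.

112011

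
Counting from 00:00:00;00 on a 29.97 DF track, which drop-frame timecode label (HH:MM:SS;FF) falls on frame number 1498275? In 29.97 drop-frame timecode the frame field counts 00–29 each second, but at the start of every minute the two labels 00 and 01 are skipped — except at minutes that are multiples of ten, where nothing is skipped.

13:53:12;15

Ten DF minutes hold 17982 frames, so frame 1498275 lies in block 83 (frames 1492506–1510487) with 5769 frames into that block.
The block's first minute is 1800 frames and the rest 1798 each; 5769 frames reaches minute 3, so 83 × 18 + 3 × 2 = 1500 labels have been skipped so far.
Adding those back, label number 1498275 + 1500 = 1499775 at 30 labels/s is 49992 s + 15 f = 13 h 53 min 12 s frame 15, i.e. 13:53:12;15.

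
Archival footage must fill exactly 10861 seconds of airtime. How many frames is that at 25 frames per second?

Frames = 10861 × 25 = 271525.

271525 frames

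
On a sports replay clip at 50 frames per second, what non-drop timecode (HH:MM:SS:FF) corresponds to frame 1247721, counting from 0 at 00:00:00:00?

06:55:54:21

1247721 ÷ 50 = 24954 full seconds, remainder 21 frames.
24954 s = 6 h 55 min 54 s.
Timecode: 06:55:54:21.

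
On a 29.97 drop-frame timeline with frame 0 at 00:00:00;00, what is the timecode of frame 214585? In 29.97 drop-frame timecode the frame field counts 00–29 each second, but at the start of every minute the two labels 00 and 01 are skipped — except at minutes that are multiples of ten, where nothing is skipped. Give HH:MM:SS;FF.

01:59:20;01

Each 10-minute DF block holds 10 × 60 × 30 − 9 × 2 = 17982 frames. 214585 ÷ 17982 → 11 full blocks, remainder 16783.
Within the partial block the first minute is 1800 frames and each further minute 1798, so 9 further minute boundaries passed. Total skipped labels = 18 × 11 + 2 × 9 = 216.
Non-drop label index = 214585 + 216 = 214801; at 30 labels/s that is 01:59:20:01, i.e. DF 01:59:20;01.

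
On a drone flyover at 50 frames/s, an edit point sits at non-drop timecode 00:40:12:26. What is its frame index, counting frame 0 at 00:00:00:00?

120626

Total seconds to the label: (0 × 3600 + 40 × 60 + 12) = 2412.
Frame index = 2412 × 50 + 26 = 120626.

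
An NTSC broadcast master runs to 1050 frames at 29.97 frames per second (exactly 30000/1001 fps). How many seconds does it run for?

35.035 seconds

Running time = 1050 / (30000/1001) = 35.035 s.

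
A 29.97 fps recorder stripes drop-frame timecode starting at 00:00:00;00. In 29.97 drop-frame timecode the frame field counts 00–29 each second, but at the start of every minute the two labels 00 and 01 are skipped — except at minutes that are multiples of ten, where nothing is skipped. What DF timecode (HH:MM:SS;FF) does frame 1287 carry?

00:00:42;27

Ten DF minutes hold 17982 frames, so frame 1287 lies in block 0 (frames 0–17981) with 1287 frames into that block.
The block's first minute is 1800 frames and the rest 1798 each; 1287 frames reaches minute 0, so 0 × 18 + 0 × 2 = 0 labels have been skipped so far.
Adding those back, label number 1287 + 0 = 1287 at 30 labels/s is 42 s + 27 f = 0 h 0 min 42 s frame 27, i.e. 00:00:42;27.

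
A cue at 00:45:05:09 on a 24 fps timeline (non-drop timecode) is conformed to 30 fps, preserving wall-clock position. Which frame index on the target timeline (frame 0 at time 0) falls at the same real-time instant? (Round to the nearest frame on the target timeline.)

Source frame index: (0×3600 + 45×60 + 5) × 24 + 9 = 64929.
Real time: 64929 / (24) = 21643/8 s.
Target frame: (21643/8) × (30) = 324645/4 ≈ 81161.250 → 81161.

frame 81161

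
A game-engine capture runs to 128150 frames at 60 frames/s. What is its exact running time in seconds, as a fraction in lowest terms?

12815/6 seconds

Running time = 128150 ÷ (60) = 128150 × 1/60 = 12815/6 s.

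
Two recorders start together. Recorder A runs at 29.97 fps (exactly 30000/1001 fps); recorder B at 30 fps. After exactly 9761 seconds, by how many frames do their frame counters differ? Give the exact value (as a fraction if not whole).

A emits 30000/1001 × 9761 = 292830000/1001 frames; B emits 30 × 9761 = 292830.
Difference = 292830/1001 frames (≈ 292.5375); B is ahead of A.

292830/1001 frames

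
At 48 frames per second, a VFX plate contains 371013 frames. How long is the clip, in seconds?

Running time = 371013 / (48) = 7729.4375 s.

7729.4375 seconds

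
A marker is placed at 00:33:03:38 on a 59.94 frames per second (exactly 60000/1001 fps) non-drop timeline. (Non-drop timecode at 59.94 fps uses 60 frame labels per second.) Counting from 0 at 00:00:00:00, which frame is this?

Total seconds to the label: (0 × 3600 + 33 × 60 + 3) = 1983.
Frame index = 1983 × 60 + 38 = 119018.

frame 119018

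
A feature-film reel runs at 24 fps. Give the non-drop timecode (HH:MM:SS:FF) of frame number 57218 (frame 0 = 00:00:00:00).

00:39:44:02

57218 ÷ 24 = 2384 full seconds, remainder 2 frames.
2384 s = 0 h 39 min 44 s.
Timecode: 00:39:44:02.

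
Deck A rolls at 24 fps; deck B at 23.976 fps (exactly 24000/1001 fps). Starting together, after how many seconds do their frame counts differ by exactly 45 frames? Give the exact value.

1876.875 seconds

The gap grows by |24000/1001 − 24| = 24/1001 frames per second.
Time for a 45-frame gap: 45 ÷ (24/1001) = 1876.875 s.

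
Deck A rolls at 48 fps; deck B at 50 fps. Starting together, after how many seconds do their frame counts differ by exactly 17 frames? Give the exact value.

The gap grows by |50 − 48| = 2 frames per second.
Time for a 17-frame gap: 17 ÷ (2) = 8.5 s.

8.5 seconds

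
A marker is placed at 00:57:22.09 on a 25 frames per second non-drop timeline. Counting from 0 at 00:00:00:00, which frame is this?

frame 86059

Total seconds to the label: (0 × 3600 + 57 × 60 + 22) = 3442.
Frame index = 3442 × 25 + 9 = 86059.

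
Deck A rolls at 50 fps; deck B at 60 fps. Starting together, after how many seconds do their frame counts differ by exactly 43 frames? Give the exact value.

4.3 seconds

The gap grows by |60 − 50| = 10 frames per second.
Time for a 43-frame gap: 43 ÷ (10) = 4.3 s.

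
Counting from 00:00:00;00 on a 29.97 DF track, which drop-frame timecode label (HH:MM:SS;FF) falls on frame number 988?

00:00:32;28

Each 10-minute DF block holds 10 × 60 × 30 − 9 × 2 = 17982 frames. 988 ÷ 17982 → 0 full blocks, remainder 988.
Within the partial block the first minute is 1800 frames and each further minute 1798, so 0 further minute boundaries passed. Total skipped labels = 18 × 0 + 2 × 0 = 0.
Non-drop label index = 988 + 0 = 988; at 30 labels/s that is 00:00:32:28, i.e. DF 00:00:32;28.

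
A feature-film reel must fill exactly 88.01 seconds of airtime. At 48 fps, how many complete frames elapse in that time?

4224 frames

Frames = 88.01 × 48 = 105612/25 ≈ 4224.4800.
Complete frames: 4224.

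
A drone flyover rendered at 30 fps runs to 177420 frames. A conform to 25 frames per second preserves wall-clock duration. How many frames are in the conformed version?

Target frames = source frames × (target rate / source rate) = 177420 × (25)/(30) = 177420 × 5/6 = 147850.

147850 frames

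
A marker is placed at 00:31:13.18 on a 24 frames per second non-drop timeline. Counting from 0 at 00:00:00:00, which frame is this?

Total seconds to the label: (0 × 3600 + 31 × 60 + 13) = 1873.
Frame index = 1873 × 24 + 18 = 44970.

frame 44970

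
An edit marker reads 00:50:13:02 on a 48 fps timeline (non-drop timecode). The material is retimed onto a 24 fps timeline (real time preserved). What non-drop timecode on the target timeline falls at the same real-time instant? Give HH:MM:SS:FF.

00:50:13:01

Source frame index: (0×3600 + 50×60 + 13) × 48 + 2 = 144626.
Real time: 144626 / (48) = 72313/24 s.
Target frame: (72313/24) × (24) = 72313.
At 24 labels/s: frame 72313 → 00:50:13:01.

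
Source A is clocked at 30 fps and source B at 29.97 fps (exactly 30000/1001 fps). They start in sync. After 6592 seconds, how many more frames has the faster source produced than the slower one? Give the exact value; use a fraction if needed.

A emits 30 × 6592 = 197760 frames; B emits 30000/1001 × 6592 = 197760000/1001.
Difference = 197760/1001 frames (≈ 197.5624); B is behind A.

197760/1001 frames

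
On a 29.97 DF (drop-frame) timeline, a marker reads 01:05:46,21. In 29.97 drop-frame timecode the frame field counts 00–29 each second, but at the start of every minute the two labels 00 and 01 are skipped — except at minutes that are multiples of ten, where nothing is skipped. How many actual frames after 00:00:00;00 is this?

118283

As if non-drop at 30 labels/s: (1 × 3600 + 5 × 60 + 46) × 30 + 21 = 118401.
Minute boundaries passed: 65; those not divisible by 10: 65 − 6 = 59; dropped labels = 2 × 59 = 118.
Actual frame index = 118401 − 118 = 118283.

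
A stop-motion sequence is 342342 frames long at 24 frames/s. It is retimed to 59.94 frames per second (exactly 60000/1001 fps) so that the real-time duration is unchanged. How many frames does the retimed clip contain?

Target frames = source frames × (target rate / source rate) = 342342 × (60000/1001)/(24) = 342342 × 2500/1001 = 855000.

855000 frames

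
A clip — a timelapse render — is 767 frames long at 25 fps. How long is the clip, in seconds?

Running time = 767 / (25) = 30.68 s.

30.68 seconds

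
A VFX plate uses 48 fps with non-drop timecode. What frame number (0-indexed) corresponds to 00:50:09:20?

Total seconds to the label: (0 × 3600 + 50 × 60 + 9) = 3009.
Frame index = 3009 × 48 + 20 = 144452.

frame 144452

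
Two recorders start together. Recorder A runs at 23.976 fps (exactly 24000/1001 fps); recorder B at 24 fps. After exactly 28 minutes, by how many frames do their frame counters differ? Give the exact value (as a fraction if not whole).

28 min = 1680 s.
A emits 24000/1001 × 1680 = 5760000/143 frames; B emits 24 × 1680 = 40320.
Difference = 5760/143 frames (≈ 40.2797); B is ahead of A.

5760/143 frames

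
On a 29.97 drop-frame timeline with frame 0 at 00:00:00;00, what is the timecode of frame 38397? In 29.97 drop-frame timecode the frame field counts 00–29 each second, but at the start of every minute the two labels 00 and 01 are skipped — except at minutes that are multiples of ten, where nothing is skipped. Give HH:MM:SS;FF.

00:21:21;05

Ten DF minutes hold 17982 frames, so frame 38397 lies in block 2 (frames 35964–53945) with 2433 frames into that block.
The block's first minute is 1800 frames and the rest 1798 each; 2433 frames reaches minute 1, so 2 × 18 + 1 × 2 = 38 labels have been skipped so far.
Adding those back, label number 38397 + 38 = 38435 at 30 labels/s is 1281 s + 5 f = 0 h 21 min 21 s frame 5, i.e. 00:21:21;05.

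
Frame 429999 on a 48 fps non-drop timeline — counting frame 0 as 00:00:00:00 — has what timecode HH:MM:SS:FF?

429999 ÷ 48 = 8958 full seconds, remainder 15 frames.
8958 s = 2 h 29 min 18 s.
Timecode: 02:29:18:15.

02:29:18:15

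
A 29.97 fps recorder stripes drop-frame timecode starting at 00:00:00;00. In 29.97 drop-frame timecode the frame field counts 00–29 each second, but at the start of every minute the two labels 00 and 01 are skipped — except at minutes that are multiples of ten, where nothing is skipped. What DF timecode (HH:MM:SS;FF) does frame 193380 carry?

01:47:32;14

Each 10-minute DF block holds 10 × 60 × 30 − 9 × 2 = 17982 frames. 193380 ÷ 17982 → 10 full blocks, remainder 13560.
Within the partial block the first minute is 1800 frames and each further minute 1798, so 7 further minute boundaries passed. Total skipped labels = 18 × 10 + 2 × 7 = 194.
Non-drop label index = 193380 + 194 = 193574; at 30 labels/s that is 01:47:32:14, i.e. DF 01:47:32;14.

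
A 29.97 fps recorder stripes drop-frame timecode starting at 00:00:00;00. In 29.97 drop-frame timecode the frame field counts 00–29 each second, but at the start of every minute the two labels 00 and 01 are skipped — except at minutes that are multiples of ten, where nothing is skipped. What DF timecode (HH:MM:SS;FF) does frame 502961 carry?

Each 10-minute DF block holds 10 × 60 × 30 − 9 × 2 = 17982 frames. 502961 ÷ 17982 → 27 full blocks, remainder 17447.
Within the partial block the first minute is 1800 frames and each further minute 1798, so 9 further minute boundaries passed. Total skipped labels = 18 × 27 + 2 × 9 = 504.
Non-drop label index = 502961 + 504 = 503465; at 30 labels/s that is 04:39:42:05, i.e. DF 04:39:42;05.

04:39:42;05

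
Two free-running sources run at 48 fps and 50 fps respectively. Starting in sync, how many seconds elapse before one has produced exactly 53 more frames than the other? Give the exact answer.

The gap grows by |50 − 48| = 2 frames per second.
Time for a 53-frame gap: 53 ÷ (2) = 26.5 s.

26.5 seconds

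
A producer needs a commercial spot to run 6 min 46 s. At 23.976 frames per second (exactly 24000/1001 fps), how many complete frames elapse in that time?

6 min 46 s = 406 s.
Frames = 406 × 24000/1001 = 1392000/143 ≈ 9734.2657.
Complete frames: 9734.

9734 frames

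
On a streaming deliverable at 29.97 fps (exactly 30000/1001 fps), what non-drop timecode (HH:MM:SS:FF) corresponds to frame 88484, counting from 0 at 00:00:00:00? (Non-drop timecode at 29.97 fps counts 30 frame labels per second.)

00:49:09:14

88484 ÷ 30 = 2949 full seconds, remainder 14 frames.
2949 s = 0 h 49 min 9 s.
Timecode: 00:49:09:14.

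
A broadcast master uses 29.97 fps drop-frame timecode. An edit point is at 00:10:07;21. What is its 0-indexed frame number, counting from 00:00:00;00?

18213

As if non-drop at 30 labels/s: (0 × 3600 + 10 × 60 + 7) × 30 + 21 = 18231.
Minute boundaries passed: 10; those not divisible by 10: 10 − 1 = 9; dropped labels = 2 × 9 = 18.
Actual frame index = 18231 − 18 = 18213.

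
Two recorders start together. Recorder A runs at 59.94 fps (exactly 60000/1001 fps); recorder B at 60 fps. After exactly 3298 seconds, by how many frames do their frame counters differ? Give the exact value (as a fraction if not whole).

A emits 60000/1001 × 3298 = 197880000/1001 frames; B emits 60 × 3298 = 197880.
Difference = 197880/1001 frames (≈ 197.6823); B is ahead of A.

197880/1001 frames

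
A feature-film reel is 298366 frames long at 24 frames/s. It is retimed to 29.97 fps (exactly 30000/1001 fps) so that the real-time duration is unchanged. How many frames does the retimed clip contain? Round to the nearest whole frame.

Frames at target rate = 298366 × (30000/1001) / (24) = 372957500/1001 ≈ 372584.915.
Nearest whole frame: 372585.

372585 frames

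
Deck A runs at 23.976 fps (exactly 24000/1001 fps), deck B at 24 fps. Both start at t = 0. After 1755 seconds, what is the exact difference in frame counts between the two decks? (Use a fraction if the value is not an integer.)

A emits 24000/1001 × 1755 = 3240000/77 frames; B emits 24 × 1755 = 42120.
Difference = 3240/77 frames (≈ 42.0779); B is ahead of A.

3240/77 frames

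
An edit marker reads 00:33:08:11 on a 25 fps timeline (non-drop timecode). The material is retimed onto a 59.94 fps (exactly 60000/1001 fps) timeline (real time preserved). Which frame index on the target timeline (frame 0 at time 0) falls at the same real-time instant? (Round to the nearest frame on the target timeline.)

frame 119187

Source frame index: (0×3600 + 33×60 + 8) × 25 + 11 = 49711.
Real time: 49711 / (25) = 49711/25 s.
Target frame: (49711/25) × (60000/1001) = 119306400/1001 ≈ 119187.213 → 119187.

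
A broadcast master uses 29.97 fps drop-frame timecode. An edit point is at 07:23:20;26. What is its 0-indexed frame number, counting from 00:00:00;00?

797228

As if non-drop at 30 labels/s: (7 × 3600 + 23 × 60 + 20) × 30 + 26 = 798026.
Minute boundaries passed: 443; those not divisible by 10: 443 − 44 = 399; dropped labels = 2 × 399 = 798.
Actual frame index = 798026 − 798 = 797228.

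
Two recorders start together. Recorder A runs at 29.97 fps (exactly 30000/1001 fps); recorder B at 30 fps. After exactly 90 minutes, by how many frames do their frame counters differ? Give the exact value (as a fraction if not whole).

162000/1001 frames

90 min = 5400 s.
A emits 30000/1001 × 5400 = 162000000/1001 frames; B emits 30 × 5400 = 162000.
Difference = 162000/1001 frames (≈ 161.8382); B is ahead of A.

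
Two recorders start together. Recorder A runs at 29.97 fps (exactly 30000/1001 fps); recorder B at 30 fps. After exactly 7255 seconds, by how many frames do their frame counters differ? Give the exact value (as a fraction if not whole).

217650/1001 frames

A emits 30000/1001 × 7255 = 217650000/1001 frames; B emits 30 × 7255 = 217650.
Difference = 217650/1001 frames (≈ 217.4326); B is ahead of A.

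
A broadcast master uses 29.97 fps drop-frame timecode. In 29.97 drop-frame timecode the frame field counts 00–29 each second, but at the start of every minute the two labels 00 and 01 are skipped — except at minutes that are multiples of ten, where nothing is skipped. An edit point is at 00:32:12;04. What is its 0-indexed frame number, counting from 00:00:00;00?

As if non-drop at 30 labels/s: (0 × 3600 + 32 × 60 + 12) × 30 + 4 = 57964.
Minute boundaries passed: 32; those not divisible by 10: 32 − 3 = 29; dropped labels = 2 × 29 = 58.
Actual frame index = 57964 − 58 = 57906.

57906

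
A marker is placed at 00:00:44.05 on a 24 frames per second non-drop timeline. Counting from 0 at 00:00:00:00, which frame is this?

frame 1061

Total seconds to the label: (0 × 3600 + 0 × 60 + 44) = 44.
Frame index = 44 × 24 + 5 = 1061.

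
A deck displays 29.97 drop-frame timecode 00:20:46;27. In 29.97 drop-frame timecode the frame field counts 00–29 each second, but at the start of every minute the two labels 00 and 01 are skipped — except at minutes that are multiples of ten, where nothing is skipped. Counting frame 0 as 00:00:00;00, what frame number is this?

37371

Complete 10-minute blocks: 2, each 17982 frames → 35964.
Remaining 0 whole minutes in the current block: 0 frames.
Within the current minute: 46 × 30 + 27 = 1407. Total = 35964 + 0 + 1407 = 37371.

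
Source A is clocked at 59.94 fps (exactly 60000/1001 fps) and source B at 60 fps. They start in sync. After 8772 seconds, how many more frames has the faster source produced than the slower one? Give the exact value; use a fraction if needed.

526320/1001 frames

A emits 60000/1001 × 8772 = 526320000/1001 frames; B emits 60 × 8772 = 526320.
Difference = 526320/1001 frames (≈ 525.7942); B is ahead of A.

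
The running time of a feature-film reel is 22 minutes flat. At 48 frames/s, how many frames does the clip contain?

63360 frames

22 min = 1320 s.
Frames = 1320 × 48 = 63360.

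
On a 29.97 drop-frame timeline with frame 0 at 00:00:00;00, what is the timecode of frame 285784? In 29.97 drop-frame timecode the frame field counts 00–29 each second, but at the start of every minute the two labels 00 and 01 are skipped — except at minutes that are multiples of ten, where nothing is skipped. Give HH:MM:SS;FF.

Ten DF minutes hold 17982 frames, so frame 285784 lies in block 15 (frames 269730–287711) with 16054 frames into that block.
The block's first minute is 1800 frames and the rest 1798 each; 16054 frames reaches minute 8, so 15 × 18 + 8 × 2 = 286 labels have been skipped so far.
Adding those back, label number 285784 + 286 = 286070 at 30 labels/s is 9535 s + 20 f = 2 h 38 min 55 s frame 20, i.e. 02:38:55;20.

02:38:55;20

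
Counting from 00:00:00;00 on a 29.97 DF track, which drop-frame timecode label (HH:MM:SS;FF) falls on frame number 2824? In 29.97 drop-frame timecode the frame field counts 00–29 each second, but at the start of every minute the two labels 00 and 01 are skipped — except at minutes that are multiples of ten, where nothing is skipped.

Ten DF minutes hold 17982 frames, so frame 2824 lies in block 0 (frames 0–17981) with 2824 frames into that block.
The block's first minute is 1800 frames and the rest 1798 each; 2824 frames reaches minute 1, so 0 × 18 + 1 × 2 = 2 labels have been skipped so far.
Adding those back, label number 2824 + 2 = 2826 at 30 labels/s is 94 s + 6 f = 0 h 1 min 34 s frame 6, i.e. 00:01:34;06.

00:01:34;06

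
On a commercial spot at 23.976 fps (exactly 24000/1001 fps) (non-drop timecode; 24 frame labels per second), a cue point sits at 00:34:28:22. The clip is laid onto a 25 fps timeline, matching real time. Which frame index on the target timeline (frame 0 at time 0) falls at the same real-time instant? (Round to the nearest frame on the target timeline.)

frame 51775

Source frame index: (0×3600 + 34×60 + 28) × 24 + 22 = 49654.
Real time: 49654 / (24000/1001) = 24851827/12000 s.
Target frame: (24851827/12000) × (25) = 24851827/480 ≈ 51774.640 → 51775.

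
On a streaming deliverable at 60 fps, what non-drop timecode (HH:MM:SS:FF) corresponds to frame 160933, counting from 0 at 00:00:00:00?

160933 ÷ 60 = 2682 full seconds, remainder 13 frames.
2682 s = 0 h 44 min 42 s.
Timecode: 00:44:42:13.

00:44:42:13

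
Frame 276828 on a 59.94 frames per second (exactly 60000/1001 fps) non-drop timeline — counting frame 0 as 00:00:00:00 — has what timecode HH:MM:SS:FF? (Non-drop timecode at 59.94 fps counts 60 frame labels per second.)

01:16:53:48

276828 ÷ 60 = 4613 full seconds, remainder 48 frames.
4613 s = 1 h 16 min 53 s.
Timecode: 01:16:53:48.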